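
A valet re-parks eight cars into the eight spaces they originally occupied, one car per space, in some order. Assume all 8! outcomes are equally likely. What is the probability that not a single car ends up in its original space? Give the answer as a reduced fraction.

Favorable outcomes: !8 = 14833.
Total outcomes: 8! = 40320.
Probability = 14833/40320 = 2119/5760.

2119/5760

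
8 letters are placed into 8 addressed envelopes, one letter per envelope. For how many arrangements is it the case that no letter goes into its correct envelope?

The number of derangements of 8 is !8 = Σ_{k=0}^{8} (-1)^k·8!/k!
= 8! - 8!/1! + 8!/2! - 8!/3! + 8!/4! - 8!/5! + 8!/6! - 8!/7! + 8!/8!
= 40320 - 40320 + 20160 - 6720 + 1680 - 336 + 56 - 8 + 1
= 14833

14833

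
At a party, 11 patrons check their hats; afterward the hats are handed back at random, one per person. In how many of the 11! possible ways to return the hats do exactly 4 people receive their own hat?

611820

Pick the 4 fixed positions: C(11,4) = 330 ways.
The other 7 form a derangement: !7 = 1854.
Total: 330 × 1854 = 611820.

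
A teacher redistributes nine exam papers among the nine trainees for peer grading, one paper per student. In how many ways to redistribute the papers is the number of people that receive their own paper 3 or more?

29143

# with exactly i fixed is C(9,i)·!(9-i); sum over i=3..9:
  i=3: C(9,3)·!6 = 84·265 = 22260
  i=4: C(9,4)·!5 = 126·44 = 5544
  i=5: C(9,5)·!4 = 126·9 = 1134
  i=6: C(9,6)·!3 = 84·2 = 168
  i=7: C(9,7)·!2 = 36·1 = 36
  i=8: C(9,8)·!1 = 9·0 = 0
  i=9: C(9,9)·!0 = 1·1 = 1
Total = 29143.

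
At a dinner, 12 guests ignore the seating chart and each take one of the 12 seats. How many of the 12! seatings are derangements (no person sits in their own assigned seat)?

176214841

Recurrence: !12 = 11·(!11 + !10).
!12 = 11·(14684570 + 1334961) = 11·16019531 = 176214841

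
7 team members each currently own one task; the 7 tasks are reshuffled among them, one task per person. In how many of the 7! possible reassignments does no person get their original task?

By inclusion-exclusion, !7 = Σ (-1)^k · 7!/k! for k=0..7
= 7! - 7!/1! + 7!/2! - 7!/3! + 7!/4! - 7!/5! + 7!/6! - 7!/7!
= 5040 - 5040 + 2520 - 840 + 210 - 42 + 7 - 1
= 1854

1854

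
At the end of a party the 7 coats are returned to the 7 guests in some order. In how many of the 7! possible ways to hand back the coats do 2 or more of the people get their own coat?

1331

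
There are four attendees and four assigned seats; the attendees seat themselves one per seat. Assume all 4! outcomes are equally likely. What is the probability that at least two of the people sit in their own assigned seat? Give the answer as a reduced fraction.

7/24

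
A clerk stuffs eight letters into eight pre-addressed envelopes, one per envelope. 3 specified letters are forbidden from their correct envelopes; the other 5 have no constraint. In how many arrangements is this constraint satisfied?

Let A_j be the event that the j-th constrained one is fixed. By inclusion-exclusion over the 3 events:
Σ_{j=0}^{3} (-1)^j C(3,j)(8-j)!
= C(3,0)·8! - C(3,1)·7! + C(3,2)·6! - C(3,3)·5!
= 40320 - 15120 + 2160 - 120
= 27240

27240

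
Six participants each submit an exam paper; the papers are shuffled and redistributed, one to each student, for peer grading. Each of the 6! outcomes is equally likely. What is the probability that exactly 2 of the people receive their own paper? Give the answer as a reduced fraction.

3/16

Favorable outcomes: C(6,2)·!4 = 15·9 = 135.
Total outcomes: 6! = 720.
Probability = 135/720 = 3/16.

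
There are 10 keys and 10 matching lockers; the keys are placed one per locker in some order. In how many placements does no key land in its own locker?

1334961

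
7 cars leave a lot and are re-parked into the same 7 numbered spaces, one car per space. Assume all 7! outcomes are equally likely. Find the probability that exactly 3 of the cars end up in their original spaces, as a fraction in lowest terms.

Favorable outcomes: C(7,3)·!4 = 35·9 = 315.
Total outcomes: 7! = 5040.
Probability = 315/5040 = 1/16.

1/16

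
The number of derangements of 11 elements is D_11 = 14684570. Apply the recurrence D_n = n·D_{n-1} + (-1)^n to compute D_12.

176214841

D_12 = 12·14684570 + 1 = 176214841.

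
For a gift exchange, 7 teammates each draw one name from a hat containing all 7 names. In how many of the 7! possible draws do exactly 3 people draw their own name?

315

Choose which 3 of the 7 are fixed: C(7,3) = 35.
The remaining 4 must be deranged: !4 = 9.
Total: 35 × 9 = 315.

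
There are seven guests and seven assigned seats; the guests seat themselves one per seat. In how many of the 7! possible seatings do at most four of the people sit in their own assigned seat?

Sum C(7,i)·!(7-i) for i = 0..4:
  i=0: C(7,0)·!7 = 1·1854 = 1854
  i=1: C(7,1)·!6 = 7·265 = 1855
  i=2: C(7,2)·!5 = 21·44 = 924
  i=3: C(7,3)·!4 = 35·9 = 315
  i=4: C(7,4)·!3 = 35·2 = 70
Total = 5018.

5018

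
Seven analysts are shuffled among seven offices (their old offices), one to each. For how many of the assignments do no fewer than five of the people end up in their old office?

22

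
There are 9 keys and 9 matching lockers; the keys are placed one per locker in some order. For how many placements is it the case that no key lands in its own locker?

133496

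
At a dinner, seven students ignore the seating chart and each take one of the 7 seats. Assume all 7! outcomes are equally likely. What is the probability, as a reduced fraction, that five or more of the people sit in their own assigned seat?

11/2520

Favorable outcomes: Σ_{i≥5} C(7,i)·!(7-i) = 21·1 + 7·0 + 1·1 = 22.
Total outcomes: 7! = 5040.
Probability = 22/5040 = 11/2520.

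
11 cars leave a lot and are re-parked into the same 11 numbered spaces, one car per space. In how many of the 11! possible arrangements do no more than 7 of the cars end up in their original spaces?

Sum C(11,i)·!(11-i) for i = 0..7:
  i=0: C(11,0)·!11 = 1·14684570 = 14684570
  i=1: C(11,1)·!10 = 11·1334961 = 14684571
  i=2: C(11,2)·!9 = 55·133496 = 7342280
  i=3: C(11,3)·!8 = 165·14833 = 2447445
  i=4: C(11,4)·!7 = 330·1854 = 611820
  i=5: C(11,5)·!6 = 462·265 = 122430
  i=6: C(11,6)·!5 = 462·44 = 20328
  i=7: C(11,7)·!4 = 330·9 = 2970
Total = 39916414.

39916414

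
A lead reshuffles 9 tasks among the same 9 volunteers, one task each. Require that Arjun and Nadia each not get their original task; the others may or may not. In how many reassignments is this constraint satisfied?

287280

Let A_j be the event that the j-th constrained one is fixed. By inclusion-exclusion over the 2 events:
Σ_{j=0}^{2} (-1)^j C(2,j)(9-j)!
= C(2,0)·9! - C(2,1)·8! + C(2,2)·7!
= 362880 - 80640 + 5040
= 287280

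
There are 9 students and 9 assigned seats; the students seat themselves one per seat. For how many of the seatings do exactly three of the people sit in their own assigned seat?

22260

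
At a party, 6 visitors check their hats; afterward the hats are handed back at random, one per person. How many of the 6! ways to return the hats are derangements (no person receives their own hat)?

!6 is the nearest integer to 6!/e.
6! = 720, and 720/e ≈ 264.87, so !6 = 265.

265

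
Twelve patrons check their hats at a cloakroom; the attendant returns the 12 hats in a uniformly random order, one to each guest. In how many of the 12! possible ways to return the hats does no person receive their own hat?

176214841

!12 is the nearest integer to 12!/e.
12! = 479001600, and 479001600/e ≈ 176214840.93, so !12 = 176214841.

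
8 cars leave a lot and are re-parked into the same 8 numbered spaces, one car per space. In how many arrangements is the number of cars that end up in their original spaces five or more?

141

# with exactly i fixed is C(8,i)·!(8-i); sum over i=5..8:
  i=5: C(8,5)·!3 = 56·2 = 112
  i=6: C(8,6)·!2 = 28·1 = 28
  i=7: C(8,7)·!1 = 8·0 = 0
  i=8: C(8,8)·!0 = 1·1 = 1
Total = 141.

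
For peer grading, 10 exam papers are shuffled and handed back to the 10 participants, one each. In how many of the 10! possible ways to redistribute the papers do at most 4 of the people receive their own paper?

3615536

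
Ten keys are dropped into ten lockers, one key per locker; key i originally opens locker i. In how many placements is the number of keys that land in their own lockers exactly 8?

45

Pick the 8 fixed positions: C(10,8) = 45 ways.
The other 2 form a derangement: !2 = 1.
Total: 45 × 1 = 45.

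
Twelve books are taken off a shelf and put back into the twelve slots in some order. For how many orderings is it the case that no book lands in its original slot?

176214841

By inclusion-exclusion, !12 = Σ (-1)^k · 12!/k! for k=0..12
= 12! - 12!/1! + 12!/2! - 12!/3! + 12!/4! - 12!/5! + 12!/6! - 12!/7! + 12!/8! - 12!/9! + 12!/10! - 12!/11! + 12!/12!
= 479001600 - 479001600 + 239500800 - 79833600 + 19958400 - 3991680 + 665280 - 95040 + 11880 - 1320 + 132 - 12 + 1
= 176214841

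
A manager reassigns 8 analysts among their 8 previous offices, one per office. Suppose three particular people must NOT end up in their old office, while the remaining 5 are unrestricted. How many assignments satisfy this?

27240

Let A_j be the event that the j-th constrained one is fixed. By inclusion-exclusion over the 3 events:
Σ_{j=0}^{3} (-1)^j C(3,j)(8-j)!
= C(3,0)·8! - C(3,1)·7! + C(3,2)·6! - C(3,3)·5!
= 40320 - 15120 + 2160 - 120
= 27240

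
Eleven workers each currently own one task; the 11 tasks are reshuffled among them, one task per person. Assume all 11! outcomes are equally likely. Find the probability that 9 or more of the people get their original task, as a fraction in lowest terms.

1/712800

Favorable outcomes: Σ_{i≥9} C(11,i)·!(11-i) = 55·1 + 11·0 + 1·1 = 56.
Total outcomes: 11! = 39916800.
Probability = 56/39916800 = 1/712800.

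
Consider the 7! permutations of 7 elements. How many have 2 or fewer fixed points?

4633

Sum C(7,i)·!(7-i) for i = 0..2:
  i=0: C(7,0)·!7 = 1·1854 = 1854
  i=1: C(7,1)·!6 = 7·265 = 1855
  i=2: C(7,2)·!5 = 21·44 = 924
Total = 4633.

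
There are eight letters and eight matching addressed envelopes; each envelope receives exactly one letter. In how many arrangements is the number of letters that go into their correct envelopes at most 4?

# with exactly i fixed is C(8,i)·!(8-i); sum over i=0..4:
  i=0: C(8,0)·!8 = 1·14833 = 14833
  i=1: C(8,1)·!7 = 8·1854 = 14832
  i=2: C(8,2)·!6 = 28·265 = 7420
  i=3: C(8,3)·!5 = 56·44 = 2464
  i=4: C(8,4)·!4 = 70·9 = 630
Total = 40179.

40179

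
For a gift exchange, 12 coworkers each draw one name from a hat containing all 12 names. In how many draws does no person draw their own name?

176214841

!12 = 12! · Σ_{k=0}^{12} (-1)^k/k!
= 12! - 12!/1! + 12!/2! - 12!/3! + 12!/4! - 12!/5! + 12!/6! - 12!/7! + 12!/8! - 12!/9! + 12!/10! - 12!/11! + 12!/12!
= 479001600 - 479001600 + 239500800 - 79833600 + 19958400 - 3991680 + 665280 - 95040 + 11880 - 1320 + 132 - 12 + 1
= 176214841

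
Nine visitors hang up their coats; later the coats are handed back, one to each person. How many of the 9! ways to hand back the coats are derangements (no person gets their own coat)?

133496

!9 is the nearest integer to 9!/e.
9! = 362880, and 362880/e ≈ 133496.09, so !9 = 133496.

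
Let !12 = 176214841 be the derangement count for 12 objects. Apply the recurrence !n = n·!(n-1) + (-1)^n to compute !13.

!13 = 13·176214841 - 1 = 2290792932.

2290792932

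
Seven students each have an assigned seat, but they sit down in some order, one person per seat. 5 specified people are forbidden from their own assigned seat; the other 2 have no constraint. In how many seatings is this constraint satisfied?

2428

Inclusion-exclusion on the 5 forbidden self-matches:
Σ_{j=0}^{5} (-1)^j C(5,j)(7-j)!
= C(5,0)·7! - C(5,1)·6! + C(5,2)·5! - C(5,3)·4! + C(5,4)·3! - C(5,5)·2!
= 5040 - 3600 + 1200 - 240 + 30 - 2
= 2428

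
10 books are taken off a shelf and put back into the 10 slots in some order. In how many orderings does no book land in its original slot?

1334961

The subfactorial !10 = [10!/e] (nearest integer).
10! = 3628800, and 3628800/e ≈ 1334960.92, so !10 = 1334961.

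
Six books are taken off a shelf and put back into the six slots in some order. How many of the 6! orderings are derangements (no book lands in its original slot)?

The subfactorial !6 = [6!/e] (nearest integer).
6! = 720, and 720/e ≈ 264.87, so !6 = 265.

265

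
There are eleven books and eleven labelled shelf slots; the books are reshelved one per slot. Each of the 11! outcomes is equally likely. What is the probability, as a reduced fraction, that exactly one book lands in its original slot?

Favorable outcomes: C(11,1)·!10 = 11·1334961 = 14684571.
Total outcomes: 11! = 39916800.
Probability = 14684571/39916800 = 16481/44800.

16481/44800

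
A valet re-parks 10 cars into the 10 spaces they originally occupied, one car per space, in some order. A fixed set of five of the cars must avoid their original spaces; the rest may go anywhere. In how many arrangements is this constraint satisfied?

2170680

Let A_j be the event that the j-th constrained one is fixed. By inclusion-exclusion over the 5 events:
Σ_{j=0}^{5} (-1)^j C(5,j)(10-j)!
= C(5,0)·10! - C(5,1)·9! + C(5,2)·8! - C(5,3)·7! + C(5,4)·6! - C(5,5)·5!
= 3628800 - 1814400 + 403200 - 50400 + 3600 - 120
= 2170680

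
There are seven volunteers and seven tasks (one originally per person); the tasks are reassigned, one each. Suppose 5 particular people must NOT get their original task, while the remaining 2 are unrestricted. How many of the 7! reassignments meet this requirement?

Inclusion-exclusion on the 5 forbidden self-matches:
Σ_{j=0}^{5} (-1)^j C(5,j)(7-j)!
= C(5,0)·7! - C(5,1)·6! + C(5,2)·5! - C(5,3)·4! + C(5,4)·3! - C(5,5)·2!
= 5040 - 3600 + 1200 - 240 + 30 - 2
= 2428

2428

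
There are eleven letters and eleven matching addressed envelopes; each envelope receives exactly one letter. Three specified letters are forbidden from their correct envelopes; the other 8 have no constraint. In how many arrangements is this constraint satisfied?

30078720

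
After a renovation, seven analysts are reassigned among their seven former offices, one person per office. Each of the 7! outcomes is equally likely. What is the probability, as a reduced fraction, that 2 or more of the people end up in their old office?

Favorable outcomes: Σ_{i≥2} C(7,i)·!(7-i) = 21·44 + 35·9 + 35·2 + 21·1 + 7·0 + 1·1 = 1331.
Total outcomes: 7! = 5040.
Probability = 1331/5040 = 1331/5040.

1331/5040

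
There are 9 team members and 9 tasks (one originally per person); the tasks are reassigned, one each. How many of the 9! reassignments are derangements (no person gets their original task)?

133496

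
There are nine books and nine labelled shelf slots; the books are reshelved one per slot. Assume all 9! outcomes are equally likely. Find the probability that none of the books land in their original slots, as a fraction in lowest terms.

16687/45360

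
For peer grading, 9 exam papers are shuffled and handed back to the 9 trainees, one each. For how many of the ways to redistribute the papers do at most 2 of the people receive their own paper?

333737

# with exactly i fixed is C(9,i)·!(9-i); sum over i=0..2:
  i=0: C(9,0)·!9 = 1·133496 = 133496
  i=1: C(9,1)·!8 = 9·14833 = 133497
  i=2: C(9,2)·!7 = 36·1854 = 66744
Total = 333737.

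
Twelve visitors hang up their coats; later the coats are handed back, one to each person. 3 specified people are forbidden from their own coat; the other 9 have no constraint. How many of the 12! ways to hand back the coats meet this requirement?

369774720

Inclusion-exclusion on the 3 forbidden self-matches:
Σ_{j=0}^{3} (-1)^j C(3,j)(12-j)!
= C(3,0)·12! - C(3,1)·11! + C(3,2)·10! - C(3,3)·9!
= 479001600 - 119750400 + 10886400 - 362880
= 369774720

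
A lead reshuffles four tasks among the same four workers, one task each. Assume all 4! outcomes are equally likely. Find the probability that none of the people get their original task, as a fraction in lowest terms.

Favorable outcomes: !4 = 9.
Total outcomes: 4! = 24.
Probability = 9/24 = 3/8.

3/8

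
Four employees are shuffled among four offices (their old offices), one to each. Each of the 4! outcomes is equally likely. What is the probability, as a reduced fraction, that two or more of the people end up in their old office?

7/24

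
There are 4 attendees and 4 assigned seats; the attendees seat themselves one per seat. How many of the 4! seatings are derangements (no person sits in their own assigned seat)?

9

!4 is the nearest integer to 4!/e.
4! = 24, and 24/e ≈ 8.83, so !4 = 9.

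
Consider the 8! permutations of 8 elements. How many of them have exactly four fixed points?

630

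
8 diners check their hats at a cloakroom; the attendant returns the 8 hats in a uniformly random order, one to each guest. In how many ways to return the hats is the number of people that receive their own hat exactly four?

Pick the 4 fixed positions: C(8,4) = 70 ways.
The remaining 4 must be deranged: !4 = 9.
Total: 70 × 9 = 630.

630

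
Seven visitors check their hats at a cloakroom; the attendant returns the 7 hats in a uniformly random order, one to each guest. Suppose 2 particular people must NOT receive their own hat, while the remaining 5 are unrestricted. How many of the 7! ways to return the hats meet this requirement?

3720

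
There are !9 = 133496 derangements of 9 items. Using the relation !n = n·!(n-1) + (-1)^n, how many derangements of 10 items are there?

!10 = 10·133496 + 1 = 1334961.

1334961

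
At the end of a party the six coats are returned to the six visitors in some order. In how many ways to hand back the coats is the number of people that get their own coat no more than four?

Sum C(6,i)·!(6-i) for i = 0..4:
  i=0: C(6,0)·!6 = 1·265 = 265
  i=1: C(6,1)·!5 = 6·44 = 264
  i=2: C(6,2)·!4 = 15·9 = 135
  i=3: C(6,3)·!3 = 20·2 = 40
  i=4: C(6,4)·!2 = 15·1 = 15
Total = 719.

719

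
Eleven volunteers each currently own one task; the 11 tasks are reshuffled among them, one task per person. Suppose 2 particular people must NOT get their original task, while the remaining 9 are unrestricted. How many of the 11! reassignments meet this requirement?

33022080

Inclusion-exclusion on the 2 forbidden self-matches:
Σ_{j=0}^{2} (-1)^j C(2,j)(11-j)!
= C(2,0)·11! - C(2,1)·10! + C(2,2)·9!
= 39916800 - 7257600 + 362880
= 33022080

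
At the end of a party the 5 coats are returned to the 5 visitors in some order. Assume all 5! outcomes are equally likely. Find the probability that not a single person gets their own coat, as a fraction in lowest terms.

11/30

Favorable outcomes: !5 = 44.
Total outcomes: 5! = 120.
Probability = 44/120 = 11/30.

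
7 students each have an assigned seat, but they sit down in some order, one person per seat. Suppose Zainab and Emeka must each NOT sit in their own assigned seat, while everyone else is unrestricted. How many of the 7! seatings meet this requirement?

Let A_j be the event that the j-th constrained one is fixed. By inclusion-exclusion over the 2 events:
Σ_{j=0}^{2} (-1)^j C(2,j)(7-j)!
= C(2,0)·7! - C(2,1)·6! + C(2,2)·5!
= 5040 - 1440 + 120
= 3720

3720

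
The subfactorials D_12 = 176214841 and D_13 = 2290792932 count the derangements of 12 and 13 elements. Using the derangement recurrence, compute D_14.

D_14 = (14-1)·(D_13 + D_12) = 13·(2290792932 + 176214841) = 13·2467007773 = 32071101049.

32071101049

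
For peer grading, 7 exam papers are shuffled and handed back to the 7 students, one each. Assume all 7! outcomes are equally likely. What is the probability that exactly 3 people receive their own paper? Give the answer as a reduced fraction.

1/16

Favorable outcomes: C(7,3)·!4 = 35·9 = 315.
Total outcomes: 7! = 5040.
Probability = 315/5040 = 1/16.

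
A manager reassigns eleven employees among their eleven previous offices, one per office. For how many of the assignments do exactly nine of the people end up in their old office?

55

Choose which 9 of the 11 are fixed: C(11,9) = 55.
The remaining 2 must be deranged: !2 = 1.
Total: 55 × 1 = 55.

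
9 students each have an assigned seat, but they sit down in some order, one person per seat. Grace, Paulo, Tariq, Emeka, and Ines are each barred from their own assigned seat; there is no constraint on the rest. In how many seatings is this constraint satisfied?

Let A_j be the event that the j-th constrained one is fixed. By inclusion-exclusion over the 5 events:
Σ_{j=0}^{5} (-1)^j C(5,j)(9-j)!
= C(5,0)·9! - C(5,1)·8! + C(5,2)·7! - C(5,3)·6! + C(5,4)·5! - C(5,5)·4!
= 362880 - 201600 + 50400 - 7200 + 600 - 24
= 205056

205056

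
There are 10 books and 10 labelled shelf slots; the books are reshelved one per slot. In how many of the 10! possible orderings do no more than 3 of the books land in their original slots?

3559886

# with exactly i fixed is C(10,i)·!(10-i); sum over i=0..3:
  i=0: C(10,0)·!10 = 1·1334961 = 1334961
  i=1: C(10,1)·!9 = 10·133496 = 1334960
  i=2: C(10,2)·!8 = 45·14833 = 667485
  i=3: C(10,3)·!7 = 120·1854 = 222480
Total = 3559886.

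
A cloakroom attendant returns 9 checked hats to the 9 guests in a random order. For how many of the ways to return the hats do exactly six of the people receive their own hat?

168

Pick the 6 fixed positions: C(9,6) = 84 ways.
The other 3 form a derangement: !3 = 2.
Total: 84 × 2 = 168.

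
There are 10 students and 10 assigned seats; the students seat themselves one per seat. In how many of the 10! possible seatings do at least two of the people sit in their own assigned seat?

# with exactly i fixed is C(10,i)·!(10-i); sum over i=2..10:
  i=2: C(10,2)·!8 = 45·14833 = 667485
  i=3: C(10,3)·!7 = 120·1854 = 222480
  i=4: C(10,4)·!6 = 210·265 = 55650
  i=5: C(10,5)·!5 = 252·44 = 11088
  i=6: C(10,6)·!4 = 210·9 = 1890
  i=7: C(10,7)·!3 = 120·2 = 240
  i=8: C(10,8)·!2 = 45·1 = 45
  i=9: C(10,9)·!1 = 10·0 = 0
  i=10: C(10,10)·!0 = 1·1 = 1
Total = 958879.

958879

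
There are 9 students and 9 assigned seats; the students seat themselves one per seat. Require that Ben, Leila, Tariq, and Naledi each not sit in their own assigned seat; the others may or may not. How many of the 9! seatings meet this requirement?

229080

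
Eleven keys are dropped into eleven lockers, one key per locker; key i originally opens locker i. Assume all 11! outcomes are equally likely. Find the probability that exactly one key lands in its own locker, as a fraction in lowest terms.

16481/44800

Favorable outcomes: C(11,1)·!10 = 11·1334961 = 14684571.
Total outcomes: 11! = 39916800.
Probability = 14684571/39916800 = 16481/44800.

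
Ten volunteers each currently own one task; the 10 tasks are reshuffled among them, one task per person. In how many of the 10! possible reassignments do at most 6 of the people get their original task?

3628514

# with exactly i fixed is C(10,i)·!(10-i); sum over i=0..6:
  i=0: C(10,0)·!10 = 1·1334961 = 1334961
  i=1: C(10,1)·!9 = 10·133496 = 1334960
  i=2: C(10,2)·!8 = 45·14833 = 667485
  i=3: C(10,3)·!7 = 120·1854 = 222480
  i=4: C(10,4)·!6 = 210·265 = 55650
  i=5: C(10,5)·!5 = 252·44 = 11088
  i=6: C(10,6)·!4 = 210·9 = 1890
Total = 3628514.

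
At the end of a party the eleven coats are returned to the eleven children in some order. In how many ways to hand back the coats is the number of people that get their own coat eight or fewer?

Sum C(11,i)·!(11-i) for i = 0..8:
  i=0: C(11,0)·!11 = 1·14684570 = 14684570
  i=1: C(11,1)·!10 = 11·1334961 = 14684571
  i=2: C(11,2)·!9 = 55·133496 = 7342280
  i=3: C(11,3)·!8 = 165·14833 = 2447445
  i=4: C(11,4)·!7 = 330·1854 = 611820
  i=5: C(11,5)·!6 = 462·265 = 122430
  i=6: C(11,6)·!5 = 462·44 = 20328
  i=7: C(11,7)·!4 = 330·9 = 2970
  i=8: C(11,8)·!3 = 165·2 = 330
Total = 39916744.

39916744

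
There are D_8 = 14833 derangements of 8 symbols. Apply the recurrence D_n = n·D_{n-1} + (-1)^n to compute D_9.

133496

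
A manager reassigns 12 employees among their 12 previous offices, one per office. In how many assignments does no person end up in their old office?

176214841

By inclusion-exclusion, !12 = Σ (-1)^k · 12!/k! for k=0..12
= 12! - 12!/1! + 12!/2! - 12!/3! + 12!/4! - 12!/5! + 12!/6! - 12!/7! + 12!/8! - 12!/9! + 12!/10! - 12!/11! + 12!/12!
= 479001600 - 479001600 + 239500800 - 79833600 + 19958400 - 3991680 + 665280 - 95040 + 11880 - 1320 + 132 - 12 + 1
= 176214841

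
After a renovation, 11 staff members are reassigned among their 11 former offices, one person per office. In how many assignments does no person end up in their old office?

The subfactorial !11 = [11!/e] (nearest integer).
11! = 39916800, and 39916800/e ≈ 14684570.08, so !11 = 14684570.

14684570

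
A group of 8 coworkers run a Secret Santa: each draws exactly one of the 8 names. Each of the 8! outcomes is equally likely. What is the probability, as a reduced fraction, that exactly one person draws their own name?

Favorable outcomes: C(8,1)·!7 = 8·1854 = 14832.
Total outcomes: 8! = 40320.
Probability = 14832/40320 = 103/280.

103/280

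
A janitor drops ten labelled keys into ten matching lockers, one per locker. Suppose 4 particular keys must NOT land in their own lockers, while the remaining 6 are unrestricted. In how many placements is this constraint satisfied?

2399760

Inclusion-exclusion on the 4 forbidden self-matches:
Σ_{j=0}^{4} (-1)^j C(4,j)(10-j)!
= C(4,0)·10! - C(4,1)·9! + C(4,2)·8! - C(4,3)·7! + C(4,4)·6!
= 3628800 - 1451520 + 241920 - 20160 + 720
= 2399760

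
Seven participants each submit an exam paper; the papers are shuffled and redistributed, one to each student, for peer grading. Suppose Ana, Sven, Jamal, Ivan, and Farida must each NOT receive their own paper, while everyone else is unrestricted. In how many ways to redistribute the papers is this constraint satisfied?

2428

Inclusion-exclusion on the 5 forbidden self-matches:
Σ_{j=0}^{5} (-1)^j C(5,j)(7-j)!
= C(5,0)·7! - C(5,1)·6! + C(5,2)·5! - C(5,3)·4! + C(5,4)·3! - C(5,5)·2!
= 5040 - 3600 + 1200 - 240 + 30 - 2
= 2428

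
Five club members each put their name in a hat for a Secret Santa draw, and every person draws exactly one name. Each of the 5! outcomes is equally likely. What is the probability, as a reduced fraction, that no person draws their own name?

11/30

Favorable outcomes: !5 = 44.
Total outcomes: 5! = 120.
Probability = 44/120 = 11/30.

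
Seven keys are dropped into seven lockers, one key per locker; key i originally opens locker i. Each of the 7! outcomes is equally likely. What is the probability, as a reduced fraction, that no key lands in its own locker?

Favorable outcomes: !7 = 1854.
Total outcomes: 7! = 5040.
Probability = 1854/5040 = 103/280.

103/280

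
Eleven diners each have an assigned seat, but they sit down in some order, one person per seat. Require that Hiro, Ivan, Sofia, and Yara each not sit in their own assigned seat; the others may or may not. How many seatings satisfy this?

27422640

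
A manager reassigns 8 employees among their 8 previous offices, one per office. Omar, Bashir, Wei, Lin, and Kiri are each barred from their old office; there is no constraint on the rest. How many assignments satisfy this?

Inclusion-exclusion on the 5 forbidden self-matches:
Σ_{j=0}^{5} (-1)^j C(5,j)(8-j)!
= C(5,0)·8! - C(5,1)·7! + C(5,2)·6! - C(5,3)·5! + C(5,4)·4! - C(5,5)·3!
= 40320 - 25200 + 7200 - 1200 + 120 - 6
= 21234

21234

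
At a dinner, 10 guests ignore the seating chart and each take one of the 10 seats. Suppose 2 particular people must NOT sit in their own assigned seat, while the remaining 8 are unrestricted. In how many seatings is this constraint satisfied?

Let A_j be the event that the j-th constrained one is fixed. By inclusion-exclusion over the 2 events:
Σ_{j=0}^{2} (-1)^j C(2,j)(10-j)!
= C(2,0)·10! - C(2,1)·9! + C(2,2)·8!
= 3628800 - 725760 + 40320
= 2943360

2943360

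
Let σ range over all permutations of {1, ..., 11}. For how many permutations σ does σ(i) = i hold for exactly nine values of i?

55

Pick the 9 fixed positions: C(11,9) = 55 ways.
The other 2 form a derangement: !2 = 1.
Total: 55 × 1 = 55.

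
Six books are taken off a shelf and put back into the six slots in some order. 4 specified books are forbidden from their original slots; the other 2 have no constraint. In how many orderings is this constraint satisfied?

Inclusion-exclusion on the 4 forbidden self-matches:
Σ_{j=0}^{4} (-1)^j C(4,j)(6-j)!
= C(4,0)·6! - C(4,1)·5! + C(4,2)·4! - C(4,3)·3! + C(4,4)·2!
= 720 - 480 + 144 - 24 + 2
= 362

362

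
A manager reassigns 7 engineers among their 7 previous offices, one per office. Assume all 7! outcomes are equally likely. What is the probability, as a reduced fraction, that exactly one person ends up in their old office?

53/144

Favorable outcomes: C(7,1)·!6 = 7·265 = 1855.
Total outcomes: 7! = 5040.
Probability = 1855/5040 = 53/144.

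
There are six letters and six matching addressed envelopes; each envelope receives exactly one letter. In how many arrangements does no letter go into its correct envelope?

Use !n = n·!(n-1) + (-1)^n.
!6 = 6·44 + 1 = 265

265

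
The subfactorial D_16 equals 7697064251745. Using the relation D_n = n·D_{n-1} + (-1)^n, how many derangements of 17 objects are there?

130850092279664

D_17 = 17·7697064251745 - 1 = 130850092279664.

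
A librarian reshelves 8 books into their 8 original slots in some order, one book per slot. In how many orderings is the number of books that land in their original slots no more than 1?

29665

Sum C(8,i)·!(8-i) for i = 0..1:
  i=0: C(8,0)·!8 = 1·14833 = 14833
  i=1: C(8,1)·!7 = 8·1854 = 14832
Total = 29665.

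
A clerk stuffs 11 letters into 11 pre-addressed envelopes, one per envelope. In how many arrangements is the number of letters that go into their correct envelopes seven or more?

# with exactly i fixed is C(11,i)·!(11-i); sum over i=7..11:
  i=7: C(11,7)·!4 = 330·9 = 2970
  i=8: C(11,8)·!3 = 165·2 = 330
  i=9: C(11,9)·!2 = 55·1 = 55
  i=10: C(11,10)·!1 = 11·0 = 0
  i=11: C(11,11)·!0 = 1·1 = 1
Total = 3356.

3356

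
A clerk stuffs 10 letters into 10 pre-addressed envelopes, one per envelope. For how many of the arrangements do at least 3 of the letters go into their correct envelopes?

291394

# with exactly i fixed is C(10,i)·!(10-i); sum over i=3..10:
  i=3: C(10,3)·!7 = 120·1854 = 222480
  i=4: C(10,4)·!6 = 210·265 = 55650
  i=5: C(10,5)·!5 = 252·44 = 11088
  i=6: C(10,6)·!4 = 210·9 = 1890
  i=7: C(10,7)·!3 = 120·2 = 240
  i=8: C(10,8)·!2 = 45·1 = 45
  i=9: C(10,9)·!1 = 10·0 = 0
  i=10: C(10,10)·!0 = 1·1 = 1
Total = 291394.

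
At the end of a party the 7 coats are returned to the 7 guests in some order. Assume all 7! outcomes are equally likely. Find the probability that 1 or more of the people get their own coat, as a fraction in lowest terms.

Favorable outcomes: Σ_{i≥1} C(7,i)·!(7-i) = 7·265 + 21·44 + 35·9 + 35·2 + 21·1 + 7·0 + 1·1 = 3186.
Total outcomes: 7! = 5040.
Probability = 3186/5040 = 177/280.

177/280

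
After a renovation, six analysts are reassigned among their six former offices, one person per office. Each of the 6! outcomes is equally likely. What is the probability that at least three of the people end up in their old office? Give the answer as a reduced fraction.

7/90

Favorable outcomes: Σ_{i≥3} C(6,i)·!(6-i) = 20·2 + 15·1 + 6·0 + 1·1 = 56.
Total outcomes: 6! = 720.
Probability = 56/720 = 7/90.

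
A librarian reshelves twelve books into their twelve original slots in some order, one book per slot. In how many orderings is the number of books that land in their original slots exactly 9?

Pick the 9 fixed positions: C(12,9) = 220 ways.
The remaining 3 must be deranged: !3 = 2.
Total: 220 × 2 = 440.

440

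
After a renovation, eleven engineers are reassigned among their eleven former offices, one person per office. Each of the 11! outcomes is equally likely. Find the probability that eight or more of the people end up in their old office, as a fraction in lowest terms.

193/19958400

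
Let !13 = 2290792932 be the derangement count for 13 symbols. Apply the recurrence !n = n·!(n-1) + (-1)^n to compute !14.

32071101049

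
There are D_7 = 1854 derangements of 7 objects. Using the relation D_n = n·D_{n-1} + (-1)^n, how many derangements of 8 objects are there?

D_8 = 8·1854 + 1 = 14833.

14833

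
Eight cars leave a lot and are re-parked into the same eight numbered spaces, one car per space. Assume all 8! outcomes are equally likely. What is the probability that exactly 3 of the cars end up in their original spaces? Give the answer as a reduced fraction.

11/180

Favorable outcomes: C(8,3)·!5 = 56·44 = 2464.
Total outcomes: 8! = 40320.
Probability = 2464/40320 = 11/180.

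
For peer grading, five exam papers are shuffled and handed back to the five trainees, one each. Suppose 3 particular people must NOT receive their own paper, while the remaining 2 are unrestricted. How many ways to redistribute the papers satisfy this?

Inclusion-exclusion on the 3 forbidden self-matches:
Σ_{j=0}^{3} (-1)^j C(3,j)(5-j)!
= C(3,0)·5! - C(3,1)·4! + C(3,2)·3! - C(3,3)·2!
= 120 - 72 + 18 - 2
= 64

64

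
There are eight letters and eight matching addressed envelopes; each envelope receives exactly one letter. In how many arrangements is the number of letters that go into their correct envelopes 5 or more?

141

Sum C(8,i)·!(8-i) for i = 5..8:
  i=5: C(8,5)·!3 = 56·2 = 112
  i=6: C(8,6)·!2 = 28·1 = 28
  i=7: C(8,7)·!1 = 8·0 = 0
  i=8: C(8,8)·!0 = 1·1 = 1
Total = 141.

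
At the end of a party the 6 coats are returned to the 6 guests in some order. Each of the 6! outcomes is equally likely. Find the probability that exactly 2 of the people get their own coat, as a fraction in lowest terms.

Favorable outcomes: C(6,2)·!4 = 15·9 = 135.
Total outcomes: 6! = 720.
Probability = 135/720 = 3/16.

3/16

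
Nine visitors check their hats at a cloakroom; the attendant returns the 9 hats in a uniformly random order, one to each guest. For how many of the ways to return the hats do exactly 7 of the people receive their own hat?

36

Choose which 7 of the 9 are fixed: C(9,7) = 36.
The other 2 form a derangement: !2 = 1.
Total: 36 × 1 = 36.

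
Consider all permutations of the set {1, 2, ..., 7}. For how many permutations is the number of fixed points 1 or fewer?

3709

# with exactly i fixed is C(7,i)·!(7-i); sum over i=0..1:
  i=0: C(7,0)·!7 = 1·1854 = 1854
  i=1: C(7,1)·!6 = 7·265 = 1855
Total = 3709.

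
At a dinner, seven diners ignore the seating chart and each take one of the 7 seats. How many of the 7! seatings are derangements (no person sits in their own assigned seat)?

1854

Use !n = n·!(n-1) + (-1)^n.
!7 = 7·265 - 1 = 1854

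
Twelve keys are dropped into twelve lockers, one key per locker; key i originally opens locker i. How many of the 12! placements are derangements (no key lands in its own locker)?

176214841

Recurrence: !12 = 11·(!11 + !10).
!12 = 11·(14684570 + 1334961) = 11·16019531 = 176214841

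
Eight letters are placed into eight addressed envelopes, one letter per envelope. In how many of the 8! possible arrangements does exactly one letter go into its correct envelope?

14832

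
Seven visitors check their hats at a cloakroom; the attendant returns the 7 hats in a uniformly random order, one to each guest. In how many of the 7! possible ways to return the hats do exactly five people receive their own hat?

21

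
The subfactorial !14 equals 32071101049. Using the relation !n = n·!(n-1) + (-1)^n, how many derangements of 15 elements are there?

481066515734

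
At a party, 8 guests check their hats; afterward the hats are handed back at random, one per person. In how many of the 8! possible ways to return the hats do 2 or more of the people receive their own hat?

10655

Sum C(8,i)·!(8-i) for i = 2..8:
  i=2: C(8,2)·!6 = 28·265 = 7420
  i=3: C(8,3)·!5 = 56·44 = 2464
  i=4: C(8,4)·!4 = 70·9 = 630
  i=5: C(8,5)·!3 = 56·2 = 112
  i=6: C(8,6)·!2 = 28·1 = 28
  i=7: C(8,7)·!1 = 8·0 = 0
  i=8: C(8,8)·!0 = 1·1 = 1
Total = 10655.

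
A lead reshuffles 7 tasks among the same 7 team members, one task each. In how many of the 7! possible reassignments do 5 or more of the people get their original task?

22

Sum C(7,i)·!(7-i) for i = 5..7:
  i=5: C(7,5)·!2 = 21·1 = 21
  i=6: C(7,6)·!1 = 7·0 = 0
  i=7: C(7,7)·!0 = 1·1 = 1
Total = 22.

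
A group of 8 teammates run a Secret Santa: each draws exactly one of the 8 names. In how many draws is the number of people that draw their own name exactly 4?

630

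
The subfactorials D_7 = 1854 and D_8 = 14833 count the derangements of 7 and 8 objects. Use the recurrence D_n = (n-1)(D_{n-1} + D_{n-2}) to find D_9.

133496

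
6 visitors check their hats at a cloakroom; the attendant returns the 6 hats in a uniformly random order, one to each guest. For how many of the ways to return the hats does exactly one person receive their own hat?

264

Choose which one of the 6 is fixed: C(6,1) = 6.
The other 5 form a derangement: !5 = 44.
Total: 6 × 44 = 264.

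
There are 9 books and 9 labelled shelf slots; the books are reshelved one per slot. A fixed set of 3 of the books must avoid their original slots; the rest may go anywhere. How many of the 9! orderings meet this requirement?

Let A_j be the event that the j-th constrained one is fixed. By inclusion-exclusion over the 3 events:
Σ_{j=0}^{3} (-1)^j C(3,j)(9-j)!
= C(3,0)·9! - C(3,1)·8! + C(3,2)·7! - C(3,3)·6!
= 362880 - 120960 + 15120 - 720
= 256320

256320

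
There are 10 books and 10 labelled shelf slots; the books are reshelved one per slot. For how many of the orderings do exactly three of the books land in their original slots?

Choose which 3 of the 10 are fixed: C(10,3) = 120.
The other 7 form a derangement: !7 = 1854.
Total: 120 × 1854 = 222480.

222480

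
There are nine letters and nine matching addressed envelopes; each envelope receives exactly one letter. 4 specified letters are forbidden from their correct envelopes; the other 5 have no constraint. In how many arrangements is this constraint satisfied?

Let A_j be the event that the j-th constrained one is fixed. By inclusion-exclusion over the 4 events:
Σ_{j=0}^{4} (-1)^j C(4,j)(9-j)!
= C(4,0)·9! - C(4,1)·8! + C(4,2)·7! - C(4,3)·6! + C(4,4)·5!
= 362880 - 161280 + 30240 - 2880 + 120
= 229080

229080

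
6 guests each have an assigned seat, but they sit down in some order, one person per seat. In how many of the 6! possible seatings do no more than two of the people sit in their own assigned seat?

664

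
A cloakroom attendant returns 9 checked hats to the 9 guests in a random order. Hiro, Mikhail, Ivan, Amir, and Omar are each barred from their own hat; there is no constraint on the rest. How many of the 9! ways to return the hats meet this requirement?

205056

Inclusion-exclusion on the 5 forbidden self-matches:
Σ_{j=0}^{5} (-1)^j C(5,j)(9-j)!
= C(5,0)·9! - C(5,1)·8! + C(5,2)·7! - C(5,3)·6! + C(5,4)·5! - C(5,5)·4!
= 362880 - 201600 + 50400 - 7200 + 600 - 24
= 205056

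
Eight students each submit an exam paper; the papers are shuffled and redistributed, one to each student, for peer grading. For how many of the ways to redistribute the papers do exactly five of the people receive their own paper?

112

Choose which 5 of the 8 are fixed: C(8,5) = 56.
The remaining 3 must be deranged: !3 = 2.
Total: 56 × 2 = 112.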